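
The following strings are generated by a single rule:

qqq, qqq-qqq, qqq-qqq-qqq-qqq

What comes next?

qqq-qqq-qqq-qqq-qqq-qqq-qqq-qqq

s(k+1) = s(k)·-·s(k) — each term doubles the last with '-' between the halves.
So the next term is two copies of qqq-qqq-qqq-qqq with '-' between the halves.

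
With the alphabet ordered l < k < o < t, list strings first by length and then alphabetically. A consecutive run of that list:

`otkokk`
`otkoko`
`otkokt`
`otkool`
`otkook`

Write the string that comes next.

otkooo

Find the rightmost character of otkook below t, bump it to the next letter, and reset everything to its right to l.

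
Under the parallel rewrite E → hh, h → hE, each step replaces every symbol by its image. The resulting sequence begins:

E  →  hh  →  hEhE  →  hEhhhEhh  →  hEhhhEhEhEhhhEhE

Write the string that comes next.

Applying the rule to each of the 16 symbols of hEhhhEhEhEhhhEhE gives the pieces hE hh hE hE hE hh hE hh hE hh hE hE hE hh hE hh, which concatenate to the answer.

hEhhhEhEhEhhhEhhhEhhhEhEhEhhhEhh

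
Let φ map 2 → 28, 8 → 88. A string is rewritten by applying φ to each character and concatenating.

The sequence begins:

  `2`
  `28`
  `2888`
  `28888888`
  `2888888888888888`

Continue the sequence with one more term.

Replace each of the 16 characters of 2888888888888888 in place — 28 88 88 88 88 88 88 88 88 88 88 88 88 88 88 88 — and concatenate.

28888888888888888888888888888888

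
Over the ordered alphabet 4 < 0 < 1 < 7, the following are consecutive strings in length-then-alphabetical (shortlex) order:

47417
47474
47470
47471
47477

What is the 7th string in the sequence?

47040

Advancing 2 positions from 47477 through 47477 → 47044 reaches term 7.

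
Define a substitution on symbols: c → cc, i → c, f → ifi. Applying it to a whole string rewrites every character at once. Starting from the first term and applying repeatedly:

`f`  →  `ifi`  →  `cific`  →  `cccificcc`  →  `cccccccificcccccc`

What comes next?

cccccccccccccccificcccccccccccccc

Applying the rule to each of the 17 symbols of cccccccificcccccc gives the pieces cc cc cc cc cc cc cc c ifi c cc cc cc cc cc cc cc, which concatenate to the answer.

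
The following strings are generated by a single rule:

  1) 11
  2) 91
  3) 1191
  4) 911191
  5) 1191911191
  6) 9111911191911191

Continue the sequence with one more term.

11919111919111911191911191

Each term (from the third on) is the two preceding terms concatenated in order: term 3 = 11·91 = 1191.
The next term joins 1191911191 and 9111911191911191.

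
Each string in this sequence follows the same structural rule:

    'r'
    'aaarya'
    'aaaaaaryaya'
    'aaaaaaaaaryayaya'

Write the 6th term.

Every step adds aaa to the front and ya to the end of the previous string.
From aaaaaaaaaryayaya, 2 further steps: aaaaaaaaaryayaya → aaaaaaaaaaaaryayayaya → (answer).

aaaaaaaaaaaaaaaryayayayaya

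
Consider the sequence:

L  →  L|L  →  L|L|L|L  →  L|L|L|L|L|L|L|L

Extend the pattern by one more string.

Each string is two copies of the previous one joined by '|'.
Doubling L|L|L|L|L|L|L|L with '|' between the halves:

L|L|L|L|L|L|L|L|L|L|L|L|L|L|L|L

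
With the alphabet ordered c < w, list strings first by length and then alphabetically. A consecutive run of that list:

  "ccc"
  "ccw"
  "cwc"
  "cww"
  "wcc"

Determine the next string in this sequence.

wcw

The successor of wcc increments the rightmost position that isn't already w and resets every position after it to c.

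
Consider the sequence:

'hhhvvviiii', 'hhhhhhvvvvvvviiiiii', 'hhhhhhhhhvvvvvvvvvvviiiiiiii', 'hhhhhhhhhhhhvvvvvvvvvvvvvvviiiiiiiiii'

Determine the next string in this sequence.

hhhhhhhhhhhhhhhvvvvvvvvvvvvvvvvvvviiiiiiiiiiii

The n-th term is 3n h's then 4n-1 v's then 2n+2 i's (n = 1, 2, …).
For the next term, n = 5, so the run lengths are 15, 19, 12.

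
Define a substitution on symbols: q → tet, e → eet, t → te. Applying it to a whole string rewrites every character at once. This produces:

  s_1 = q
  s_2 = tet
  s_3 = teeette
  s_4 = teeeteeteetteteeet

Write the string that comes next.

teeeteeteetteeeteetteeeteetteteeetteeeteeteette

φ(teeeteeteetteteeet) expands symbol-by-symbol to te eet eet eet te eet eet te eet eet te te eet te eet eet eet te; joining the 18 pieces gives the next term.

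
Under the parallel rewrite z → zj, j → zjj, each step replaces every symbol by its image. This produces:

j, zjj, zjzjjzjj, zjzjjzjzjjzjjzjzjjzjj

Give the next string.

φ(zjzjjzjzjjzjjzjzjjzjj) expands symbol-by-symbol to zj zjj zj zjj zjj zj zjj zj zjj zjj zj zjj zjj zj zjj zj zjj zjj zj zjj zjj; joining the 21 pieces gives the next term.

zjzjjzjzjjzjjzjzjjzjzjjzjjzjzjjzjjzjzjjzjzjjzjjzjzjjzjj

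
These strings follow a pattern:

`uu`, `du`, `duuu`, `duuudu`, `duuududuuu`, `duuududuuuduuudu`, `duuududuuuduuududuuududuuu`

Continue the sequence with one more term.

duuududuuuduuududuuududuuuduuududuuuduuudu

From term 3 onward, concatenate the last term with the second-to-last: du·uu = duuu, duuu·du = duuudu, …
So term 8 is duuududuuuduuududuuududuuu·duuududuuuduuudu.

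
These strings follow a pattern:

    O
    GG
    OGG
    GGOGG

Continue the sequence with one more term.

Each term (from the third on) is the two preceding terms concatenated in order: term 3 = O·GG = OGG.
So term 5 is OGG·GGOGG.

OGGGGOGG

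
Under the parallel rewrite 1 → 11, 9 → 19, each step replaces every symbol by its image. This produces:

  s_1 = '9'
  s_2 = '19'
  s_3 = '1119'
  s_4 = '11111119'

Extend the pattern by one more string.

1111111111111119

Expanding 11111119: 1→11, 1→11, 1→11, 1→11, 1→11, 1→11, 1→11, 9→19. Concatenated: 11 11 11 11 11 11 11 19.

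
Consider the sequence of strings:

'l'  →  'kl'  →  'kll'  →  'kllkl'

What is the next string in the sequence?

kllklkll

Each term (from the third on) is the previous term followed by the one before it: term 3 = kl·l = kll.
The next term joins kllkl and kll.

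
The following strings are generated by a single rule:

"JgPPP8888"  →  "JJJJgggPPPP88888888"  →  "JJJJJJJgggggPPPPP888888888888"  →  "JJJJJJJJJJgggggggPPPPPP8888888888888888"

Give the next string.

JJJJJJJJJJJJJgggggggggPPPPPPP88888888888888888888

Each string has the form J^{3n-2} g^{2n-1} P^{n+2} 8^{4n} (n = 1, 2, …).
At n = 5 the blocks have lengths 13, 9, 7, 20.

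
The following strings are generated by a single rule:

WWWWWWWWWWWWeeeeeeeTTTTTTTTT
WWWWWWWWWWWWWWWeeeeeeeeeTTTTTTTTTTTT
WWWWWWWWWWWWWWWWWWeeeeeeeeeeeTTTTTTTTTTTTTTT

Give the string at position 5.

WWWWWWWWWWWWWWWWWWWWWWWWeeeeeeeeeeeeeeeTTTTTTTTTTTTTTTTTTTTT

Each string has the form W^{3n+3} e^{2n+1} T^{3n}, where the shown terms are n = 3, 4, 5.
At n = 7 the blocks have lengths 24, 15, 21.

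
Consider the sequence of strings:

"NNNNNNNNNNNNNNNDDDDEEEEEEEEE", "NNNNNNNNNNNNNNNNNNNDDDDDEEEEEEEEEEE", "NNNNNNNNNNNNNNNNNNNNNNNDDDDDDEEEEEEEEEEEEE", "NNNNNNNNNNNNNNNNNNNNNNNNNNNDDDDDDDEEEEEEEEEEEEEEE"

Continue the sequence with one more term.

NNNNNNNNNNNNNNNNNNNNNNNNNNNNNNNDDDDDDDDEEEEEEEEEEEEEEEEE

Term n consists of 4n+3 N's, followed by n+1 D's, followed by 2n+3 E's, where the shown terms are n = 3, 4, 5, 6.
For the next term, n = 7, so the run lengths are 31, 8, 17.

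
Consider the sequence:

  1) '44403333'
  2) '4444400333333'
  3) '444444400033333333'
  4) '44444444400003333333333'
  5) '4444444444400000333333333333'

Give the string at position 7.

The n-th term is 2n+1 4's then n 0's then 2n+2 3's (n = 1, 2, …).
Setting n = 7 gives 15, 7, 16 characters in each block.

44444444444444400000003333333333333333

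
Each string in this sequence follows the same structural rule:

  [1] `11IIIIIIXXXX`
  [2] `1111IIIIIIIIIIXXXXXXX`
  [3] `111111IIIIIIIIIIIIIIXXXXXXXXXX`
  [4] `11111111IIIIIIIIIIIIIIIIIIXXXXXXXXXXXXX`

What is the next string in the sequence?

Reading off run lengths: 1 runs 2, 4, 6, 8; I runs 6, 10, 14, 18; X runs 4, 7, 10, 13 — each is linear in n (n = 1, 2, …).
Setting n = 5 gives 10, 22, 16 characters in each block.

1111111111IIIIIIIIIIIIIIIIIIIIIIXXXXXXXXXXXXXXXX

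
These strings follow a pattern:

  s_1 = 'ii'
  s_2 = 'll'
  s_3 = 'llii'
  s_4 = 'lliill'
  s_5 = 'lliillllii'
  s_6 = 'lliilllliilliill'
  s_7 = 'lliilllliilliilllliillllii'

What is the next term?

From term 3 onward, concatenate the last term with the second-to-last: ll·ii = llii, llii·ll = lliill, …
So term 8 is lliilllliilliilllliillllii·lliilllliilliill.

lliilllliilliilllliilllliilliilllliilliill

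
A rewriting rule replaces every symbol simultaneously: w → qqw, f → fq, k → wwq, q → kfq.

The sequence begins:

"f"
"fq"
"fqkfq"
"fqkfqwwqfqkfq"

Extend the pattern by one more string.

Rewriting the 13 symbols of fqkfqwwqfqkfq one by one yields fq kfq wwq fq kfq qqw qqw kfq fq kfq wwq fq kfq; concatenated:

fqkfqwwqfqkfqqqwqqwkfqfqkfqwwqfqkfq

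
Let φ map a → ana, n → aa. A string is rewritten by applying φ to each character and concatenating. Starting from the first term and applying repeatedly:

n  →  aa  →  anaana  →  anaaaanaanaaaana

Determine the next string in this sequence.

Rewriting the 16 symbols of anaaaanaanaaaana one by one yields ana aa ana ana ana ana aa ana ana aa ana ana ana ana aa ana; concatenated:

anaaaanaanaanaanaaaanaanaaaanaanaanaanaaaana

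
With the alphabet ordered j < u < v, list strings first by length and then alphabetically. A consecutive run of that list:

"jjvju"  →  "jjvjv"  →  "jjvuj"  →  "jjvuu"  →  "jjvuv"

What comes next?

jjvvj

Find the rightmost character of jjvuv below v, bump it to the next letter, and reset everything to its right to j.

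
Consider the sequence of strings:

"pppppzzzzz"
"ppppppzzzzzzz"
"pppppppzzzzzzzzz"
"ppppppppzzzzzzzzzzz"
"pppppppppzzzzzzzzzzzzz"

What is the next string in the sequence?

ppppppppppzzzzzzzzzzzzzzz

The n-th term is n+2 p's then 2n-1 z's, where the shown terms are n = 3, 4, 5, 6, 7.
Setting n = 8 gives 10, 15 characters in each block.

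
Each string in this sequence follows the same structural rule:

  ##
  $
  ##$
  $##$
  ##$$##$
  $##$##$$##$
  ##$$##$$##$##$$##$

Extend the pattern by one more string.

This is a Fibonacci-style word recurrence s(k) = s(k−2)·s(k−1): e.g. ##·$ = ##$.
Continuing: $##$##$$##$ · ##$$##$$##$##$$##$ gives term 8.

$##$##$$##$##$$##$$##$##$$##$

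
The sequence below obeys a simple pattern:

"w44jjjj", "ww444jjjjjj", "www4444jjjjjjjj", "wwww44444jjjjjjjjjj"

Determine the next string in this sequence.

Each string has the form w^{n-1} 4^{n} j^{2n}, where the shown terms are n = 2, 3, 4, 5.
Setting n = 6 gives 5, 6, 12 characters in each block.

wwwww444444jjjjjjjjjjjj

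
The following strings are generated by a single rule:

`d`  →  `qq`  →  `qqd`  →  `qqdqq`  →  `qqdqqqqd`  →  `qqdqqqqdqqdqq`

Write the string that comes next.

Each term (from the third on) is the previous term followed by the one before it: term 3 = qq·d = qqd.
The next term joins qqdqqqqdqqdqq and qqdqqqqd.

qqdqqqqdqqdqqqqdqqqqd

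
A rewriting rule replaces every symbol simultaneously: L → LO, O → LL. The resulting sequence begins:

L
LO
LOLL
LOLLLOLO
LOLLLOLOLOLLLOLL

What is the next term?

Rewriting the 16 symbols of LOLLLOLOLOLLLOLL one by one yields LO LL LO LO LO LL LO LL LO LL LO LO LO LL LO LO; concatenated:

LOLLLOLOLOLLLOLLLOLLLOLOLOLLLOLO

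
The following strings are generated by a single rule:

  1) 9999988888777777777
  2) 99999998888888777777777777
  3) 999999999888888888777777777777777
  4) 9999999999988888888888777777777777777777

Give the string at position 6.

999999999999999888888888888888777777777777777777777777

Reading off run lengths: 9 runs 5, 7, 9, 11; 8 runs 5, 7, 9, 11; 7 runs 9, 12, 15, 18 — each is linear in n, where the shown terms are n = 2, 3, 4, 5.
At n = 7 the blocks have lengths 15, 15, 24.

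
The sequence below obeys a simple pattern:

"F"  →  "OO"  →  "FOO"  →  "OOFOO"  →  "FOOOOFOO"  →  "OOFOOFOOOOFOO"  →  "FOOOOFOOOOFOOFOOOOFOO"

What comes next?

Each term (from the third on) is the two preceding terms concatenated in order: term 3 = F·OO = FOO.
Continuing: OOFOOFOOOOFOO · FOOOOFOOOOFOOFOOOOFOO gives term 8.

OOFOOFOOOOFOOFOOOOFOOOOFOOFOOOOFOO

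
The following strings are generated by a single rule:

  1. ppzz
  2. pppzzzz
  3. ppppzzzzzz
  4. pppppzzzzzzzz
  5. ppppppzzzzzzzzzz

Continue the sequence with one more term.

pppppppzzzzzzzzzzzz

Reading off run lengths: p runs 2, 3, 4, 5, 6; z runs 2, 4, 6, 8, 10 — each is linear in n (n = 1, 2, …).
Setting n = 6 gives 7, 12 characters in each block.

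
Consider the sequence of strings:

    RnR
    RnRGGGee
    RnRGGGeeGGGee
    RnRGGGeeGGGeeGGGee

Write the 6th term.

The strings grow by a fixed suffix GGGee each time.
From RnRGGGeeGGGeeGGGee, 2 further steps: RnRGGGeeGGGeeGGGee → RnRGGGeeGGGeeGGGeeGGGee → (answer).

RnRGGGeeGGGeeGGGeeGGGeeGGGee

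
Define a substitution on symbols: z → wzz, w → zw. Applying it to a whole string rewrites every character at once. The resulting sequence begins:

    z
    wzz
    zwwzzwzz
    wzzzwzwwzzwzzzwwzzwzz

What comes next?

φ(wzzzwzwwzzwzzzwwzzwzz) expands symbol-by-symbol to zw wzz wzz wzz zw wzz zw zw wzz wzz zw wzz wzz wzz zw zw wzz wzz zw wzz wzz; joining the 21 pieces gives the next term.

zwwzzwzzwzzzwwzzzwzwwzzwzzzwwzzwzzwzzzwzwwzzwzzzwwzzwzz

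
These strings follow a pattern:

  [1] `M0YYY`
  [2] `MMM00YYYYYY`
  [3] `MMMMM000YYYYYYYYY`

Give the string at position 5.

Term n consists of 2n-1 M's, followed by n 0's, followed by 3n Y's (n = 1, 2, …).
For term 5, n = 5, so the run lengths are 9, 5, 15.

MMMMMMMMM00000YYYYYYYYYYYYYYY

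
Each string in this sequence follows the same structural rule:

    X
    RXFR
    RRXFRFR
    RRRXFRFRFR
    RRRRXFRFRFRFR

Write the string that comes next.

Each term wraps the previous one in R on the left and FR on the right.
Applying this once more to RRRRXFRFRFRFR:

RRRRRXFRFRFRFRFR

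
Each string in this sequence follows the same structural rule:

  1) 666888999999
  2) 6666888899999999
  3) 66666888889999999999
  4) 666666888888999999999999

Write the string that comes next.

6666666888888899999999999999

The n-th term is n 6's then n 8's then 2n 9's, where the shown terms are n = 3, 4, 5, 6.
At n = 7 the blocks have lengths 7, 7, 14.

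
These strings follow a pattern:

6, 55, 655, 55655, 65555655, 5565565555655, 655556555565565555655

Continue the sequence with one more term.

5565565555655655556555565565555655

Each term (from the third on) is the two preceding terms concatenated in order: term 3 = 6·55 = 655.
So term 8 is 5565565555655·655556555565565555655.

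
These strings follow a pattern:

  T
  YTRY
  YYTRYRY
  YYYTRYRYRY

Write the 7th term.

YYYYYYTRYRYRYRYRYRY

Every step adds Y to the front and RY to the end of the previous string.
From YYYTRYRYRY, 3 further steps: YYYTRYRYRY → YYYYTRYRYRYRY → YYYYYTRYRYRYRYRY → (answer).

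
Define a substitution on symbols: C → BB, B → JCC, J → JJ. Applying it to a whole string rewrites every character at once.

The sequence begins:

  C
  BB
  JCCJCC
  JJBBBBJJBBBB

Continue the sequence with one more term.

Rewriting each symbol of JJBBBBJJBBBB: J→JJ, J→JJ, B→JCC, B→JCC, B→JCC, B→JCC, J→JJ, J→JJ, B→JCC, B→JCC, B→JCC, B→JCC, which concatenates to JJ JJ JCC JCC JCC JCC JJ JJ JCC JCC JCC JCC.

JJJJJCCJCCJCCJCCJJJJJCCJCCJCCJCC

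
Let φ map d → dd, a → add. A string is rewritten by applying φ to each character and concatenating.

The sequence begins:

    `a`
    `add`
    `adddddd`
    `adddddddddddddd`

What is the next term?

Applying the rule to each of the 15 symbols of adddddddddddddd gives the pieces add dd dd dd dd dd dd dd dd dd dd dd dd dd dd, which concatenate to the answer.

adddddddddddddddddddddddddddddd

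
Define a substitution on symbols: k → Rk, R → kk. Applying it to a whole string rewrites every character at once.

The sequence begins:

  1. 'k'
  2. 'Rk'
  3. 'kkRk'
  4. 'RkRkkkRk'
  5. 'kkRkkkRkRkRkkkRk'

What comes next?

Rewriting the 16 symbols of kkRkkkRkRkRkkkRk one by one yields Rk Rk kk Rk Rk Rk kk Rk kk Rk kk Rk Rk Rk kk Rk; concatenated:

RkRkkkRkRkRkkkRkkkRkkkRkRkRkkkRk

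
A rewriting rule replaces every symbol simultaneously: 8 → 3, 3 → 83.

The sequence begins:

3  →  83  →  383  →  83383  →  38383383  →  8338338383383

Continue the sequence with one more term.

Rewriting the 13 symbols of 8338338383383 one by one yields 3 83 83 3 83 83 3 83 3 83 83 3 83; concatenated:

383833838338338383383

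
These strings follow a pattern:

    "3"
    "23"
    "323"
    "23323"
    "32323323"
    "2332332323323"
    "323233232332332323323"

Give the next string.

2332332323323323233232332332323323

Each term (from the third on) is the two preceding terms concatenated in order: term 3 = 3·23 = 323.
So term 8 is 2332332323323·323233232332332323323.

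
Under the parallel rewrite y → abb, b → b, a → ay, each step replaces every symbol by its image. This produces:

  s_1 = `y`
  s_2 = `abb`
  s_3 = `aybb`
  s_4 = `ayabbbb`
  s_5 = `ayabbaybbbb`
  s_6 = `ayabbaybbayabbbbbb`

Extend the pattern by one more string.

ayabbaybbayabbbbayabbaybbbbbb

Replace each of the 18 characters of ayabbaybbayabbbbbb in place — ay abb ay b b ay abb b b ay abb ay b b b b b b — and concatenate.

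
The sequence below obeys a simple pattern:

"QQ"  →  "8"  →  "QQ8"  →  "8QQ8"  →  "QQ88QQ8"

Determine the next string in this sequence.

From term 3 onward, concatenate the second-to-last term with the last: QQ·8 = QQ8, 8·QQ8 = 8QQ8, …
The next term joins 8QQ8 and QQ88QQ8.

8QQ8QQ88QQ8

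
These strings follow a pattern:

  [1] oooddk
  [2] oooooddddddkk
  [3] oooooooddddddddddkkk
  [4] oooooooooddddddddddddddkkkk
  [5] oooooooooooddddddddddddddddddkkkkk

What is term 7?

The n-th term is 2n+1 o's then 4n-2 d's then n k's (n = 1, 2, …).
At n = 7 the blocks have lengths 15, 26, 7.

oooooooooooooooddddddddddddddddddddddddddkkkkkkk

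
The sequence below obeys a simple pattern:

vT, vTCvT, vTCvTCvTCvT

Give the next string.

Every step duplicates the string with 'C' between the halves.
So the next term is two copies of vTCvTCvTCvT with 'C' between the halves.

vTCvTCvTCvTCvTCvTCvTCvT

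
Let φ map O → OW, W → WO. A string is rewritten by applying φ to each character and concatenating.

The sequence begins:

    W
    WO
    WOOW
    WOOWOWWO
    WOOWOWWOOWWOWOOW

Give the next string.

WOOWOWWOOWWOWOOWOWWOWOOWWOOWOWWO

φ(WOOWOWWOOWWOWOOW) expands symbol-by-symbol to WO OW OW WO OW WO WO OW OW WO WO OW WO OW OW WO; joining the 16 pieces gives the next term.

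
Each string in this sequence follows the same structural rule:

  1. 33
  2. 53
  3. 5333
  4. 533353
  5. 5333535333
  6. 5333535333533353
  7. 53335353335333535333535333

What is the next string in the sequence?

533353533353335353335353335333535333533353

From term 3 onward, concatenate the last term with the second-to-last: 53·33 = 5333, 5333·53 = 533353, …
The next term joins 53335353335333535333535333 and 5333535333533353.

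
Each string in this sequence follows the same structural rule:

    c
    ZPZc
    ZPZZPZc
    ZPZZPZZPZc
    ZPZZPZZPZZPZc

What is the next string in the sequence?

The strings grow by a fixed prefix ZPZ each time.
Applying this once more to ZPZZPZZPZZPZc:

ZPZZPZZPZZPZZPZc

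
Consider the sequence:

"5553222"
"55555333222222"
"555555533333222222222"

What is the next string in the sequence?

Reading off run lengths: 5 runs 3, 5, 7; 3 runs 1, 3, 5; 2 runs 3, 6, 9 — each is linear in n (n = 1, 2, …).
For the next term, n = 4, so the run lengths are 9, 7, 12.

5555555553333333222222222222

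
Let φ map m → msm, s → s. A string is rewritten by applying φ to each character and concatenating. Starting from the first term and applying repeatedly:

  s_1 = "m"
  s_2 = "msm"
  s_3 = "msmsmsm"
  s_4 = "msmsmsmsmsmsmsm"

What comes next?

Rewriting the 15 symbols of msmsmsmsmsmsmsm one by one yields msm s msm s msm s msm s msm s msm s msm s msm; concatenated:

msmsmsmsmsmsmsmsmsmsmsmsmsmsmsm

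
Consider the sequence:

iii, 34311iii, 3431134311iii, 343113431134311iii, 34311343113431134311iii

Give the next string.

3431134311343113431134311iii

The strings grow by a fixed prefix 34311 each time.
One more step from 34311343113431134311iii gives the answer.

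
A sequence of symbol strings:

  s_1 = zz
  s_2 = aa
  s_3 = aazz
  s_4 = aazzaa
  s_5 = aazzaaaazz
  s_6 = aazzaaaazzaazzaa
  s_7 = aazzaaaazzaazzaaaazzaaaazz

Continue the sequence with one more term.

Each term (from the third on) is the previous term followed by the one before it: term 3 = aa·zz = aazz.
So term 8 is aazzaaaazzaazzaaaazzaaaazz·aazzaaaazzaazzaa.

aazzaaaazzaazzaaaazzaaaazzaazzaaaazzaazzaa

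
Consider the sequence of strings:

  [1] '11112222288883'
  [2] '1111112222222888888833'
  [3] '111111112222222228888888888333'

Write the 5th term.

1111111111112222222222222888888888888888833333

Term n consists of 2n+2 1's, followed by 2n+3 2's, followed by 3n+1 8's, followed by n 3's (n = 1, 2, …).
Setting n = 5 gives 12, 13, 16, 5 characters in each block.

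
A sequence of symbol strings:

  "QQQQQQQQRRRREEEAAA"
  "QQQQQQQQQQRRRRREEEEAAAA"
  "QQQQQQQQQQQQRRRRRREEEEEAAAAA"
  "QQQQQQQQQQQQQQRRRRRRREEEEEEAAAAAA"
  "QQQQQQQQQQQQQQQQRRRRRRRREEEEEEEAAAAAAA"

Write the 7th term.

Term n consists of 2n+2 Q's, followed by n+1 R's, followed by n E's, followed by n A's, where the shown terms are n = 3, 4, 5, 6, 7.
At n = 9 the blocks have lengths 20, 10, 9, 9.

QQQQQQQQQQQQQQQQQQQQRRRRRRRRRREEEEEEEEEAAAAAAAAA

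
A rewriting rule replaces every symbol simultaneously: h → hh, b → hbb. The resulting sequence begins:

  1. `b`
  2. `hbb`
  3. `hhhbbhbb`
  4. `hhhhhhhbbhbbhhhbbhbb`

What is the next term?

Rewriting the 20 symbols of hhhhhhhbbhbbhhhbbhbb one by one yields hh hh hh hh hh hh hh hbb hbb hh hbb hbb hh hh hh hbb hbb hh hbb hbb; concatenated:

hhhhhhhhhhhhhhhbbhbbhhhbbhbbhhhhhhhbbhbbhhhbbhbb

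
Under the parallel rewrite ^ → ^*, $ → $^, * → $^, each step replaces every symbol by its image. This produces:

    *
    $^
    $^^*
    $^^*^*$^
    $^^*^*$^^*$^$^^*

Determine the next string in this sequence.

Applying the rule to each of the 16 symbols of $^^*^*$^^*$^$^^* gives the pieces $^ ^* ^* $^ ^* $^ $^ ^* ^* $^ $^ ^* $^ ^* ^* $^, which concatenate to the answer.

$^^*^*$^^*$^$^^*^*$^$^^*$^^*^*$^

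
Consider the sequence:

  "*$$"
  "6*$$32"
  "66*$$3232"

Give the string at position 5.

6666*$$32323232

Each term wraps the previous one in 6 on the left and 32 on the right.
From 66*$$3232, 2 further steps: 66*$$3232 → 666*$$323232 → (answer).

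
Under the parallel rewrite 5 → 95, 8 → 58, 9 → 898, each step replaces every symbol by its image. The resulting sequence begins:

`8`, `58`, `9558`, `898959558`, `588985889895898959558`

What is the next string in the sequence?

955858898589558588985889895588985889895898959558

Applying the rule to each of the 21 symbols of 588985889895898959558 gives the pieces 95 58 58 898 58 95 58 58 898 58 898 95 58 898 58 898 95 898 95 95 58, which concatenate to the answer.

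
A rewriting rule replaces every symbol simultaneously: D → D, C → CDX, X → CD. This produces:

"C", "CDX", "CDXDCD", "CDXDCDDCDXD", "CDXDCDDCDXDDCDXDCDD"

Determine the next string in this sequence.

Applying the rule to each of the 19 symbols of CDXDCDDCDXDDCDXDCDD gives the pieces CDX D CD D CDX D D CDX D CD D D CDX D CD D CDX D D, which concatenate to the answer.

CDXDCDDCDXDDCDXDCDDDCDXDCDDCDXDD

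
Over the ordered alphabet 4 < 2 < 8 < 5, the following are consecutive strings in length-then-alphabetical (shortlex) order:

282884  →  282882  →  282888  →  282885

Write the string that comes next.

Find the rightmost character of 282885 below 5, bump it to the next letter, and reset everything to its right to 4.

282854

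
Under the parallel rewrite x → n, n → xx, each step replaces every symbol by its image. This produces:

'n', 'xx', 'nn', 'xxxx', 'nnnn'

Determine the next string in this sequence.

xxxxxxxx

Expanding nnnn: n→xx, n→xx, n→xx, n→xx. Concatenated: xx xx xx xx.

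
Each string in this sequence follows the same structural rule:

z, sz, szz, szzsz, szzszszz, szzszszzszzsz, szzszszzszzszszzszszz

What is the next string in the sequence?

From term 3 onward, concatenate the last term with the second-to-last: sz·z = szz, szz·sz = szzsz, …
The next term joins szzszszzszzszszzszszz and szzszszzszzsz.

szzszszzszzszszzszszzszzszszzszzsz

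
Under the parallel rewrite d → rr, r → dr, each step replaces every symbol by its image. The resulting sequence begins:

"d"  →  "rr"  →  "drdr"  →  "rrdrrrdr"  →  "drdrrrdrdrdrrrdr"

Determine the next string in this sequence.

rrdrrrdrdrdrrrdrrrdrrrdrdrdrrrdr

Applying the rule to each of the 16 symbols of drdrrrdrdrdrrrdr gives the pieces rr dr rr dr dr dr rr dr rr dr rr dr dr dr rr dr, which concatenate to the answer.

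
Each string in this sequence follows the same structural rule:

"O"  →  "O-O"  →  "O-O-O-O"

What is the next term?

O-O-O-O-O-O-O-O

Each string is two copies of the previous one joined by '-'.
One more doubling of O-O-O-O gives the answer.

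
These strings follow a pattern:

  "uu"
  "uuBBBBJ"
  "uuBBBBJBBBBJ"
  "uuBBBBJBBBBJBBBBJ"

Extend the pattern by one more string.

Every step adds BBBBJ to the end: s(k+1) = s(k)·BBBBJ.
So the next term is uuBBBBJBBBBJBBBBJ·BBBBJ.

uuBBBBJBBBBJBBBBJBBBBJ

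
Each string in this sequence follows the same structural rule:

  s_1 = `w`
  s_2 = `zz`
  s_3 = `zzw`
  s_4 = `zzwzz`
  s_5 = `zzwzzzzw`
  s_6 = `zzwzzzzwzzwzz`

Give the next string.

Each term (from the third on) is the previous term followed by the one before it: term 3 = zz·w = zzw.
The next term joins zzwzzzzwzzwzz and zzwzzzzw.

zzwzzzzwzzwzzzzwzzzzw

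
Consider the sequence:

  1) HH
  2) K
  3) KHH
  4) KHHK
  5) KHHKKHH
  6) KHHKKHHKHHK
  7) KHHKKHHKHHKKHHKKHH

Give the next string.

KHHKKHHKHHKKHHKKHHKHHKKHHKHHK

From term 3 onward, concatenate the last term with the second-to-last: K·HH = KHH, KHH·K = KHHK, …
Continuing: KHHKKHHKHHKKHHKKHH · KHHKKHHKHHK gives term 8.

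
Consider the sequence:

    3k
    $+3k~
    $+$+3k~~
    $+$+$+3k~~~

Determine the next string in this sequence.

Each term wraps the previous one in $+ on the left and ~ on the right.
One more step from $+$+$+3k~~~ gives the answer.

$+$+$+$+3k~~~~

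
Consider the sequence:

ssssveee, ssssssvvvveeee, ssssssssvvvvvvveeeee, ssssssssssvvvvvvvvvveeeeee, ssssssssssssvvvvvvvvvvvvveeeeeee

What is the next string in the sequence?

Term n consists of 2n+2 s's, followed by 3n-2 v's, followed by n+2 e's (n = 1, 2, …).
For the next term, n = 6, so the run lengths are 14, 16, 8.

ssssssssssssssvvvvvvvvvvvvvvvveeeeeeee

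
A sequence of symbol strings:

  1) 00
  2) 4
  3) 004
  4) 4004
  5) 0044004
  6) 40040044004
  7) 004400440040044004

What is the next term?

40040044004004400440040044004

Each term (from the third on) is the two preceding terms concatenated in order: term 3 = 00·4 = 004.
The next term joins 40040044004 and 004400440040044004.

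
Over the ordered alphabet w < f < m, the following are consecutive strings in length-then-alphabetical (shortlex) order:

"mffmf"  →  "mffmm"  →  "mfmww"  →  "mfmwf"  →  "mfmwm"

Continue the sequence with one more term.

mfmfw

Find the rightmost character of mfmwm below m, bump it to the next letter, and reset everything to its right to w.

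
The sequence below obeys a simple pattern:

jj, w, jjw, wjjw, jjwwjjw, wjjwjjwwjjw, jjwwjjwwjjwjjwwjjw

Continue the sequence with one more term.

wjjwjjwwjjwjjwwjjwwjjwjjwwjjw

Each term (from the third on) is the two preceding terms concatenated in order: term 3 = jj·w = jjw.
The next term joins wjjwjjwwjjw and jjwwjjwwjjwjjwwjjw.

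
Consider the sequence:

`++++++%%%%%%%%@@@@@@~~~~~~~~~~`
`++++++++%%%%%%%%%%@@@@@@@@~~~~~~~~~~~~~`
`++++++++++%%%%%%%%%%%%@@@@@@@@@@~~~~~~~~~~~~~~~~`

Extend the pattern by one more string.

++++++++++++%%%%%%%%%%%%%%@@@@@@@@@@@@~~~~~~~~~~~~~~~~~~~

Term n consists of 2n +'s, followed by 2n+2 %'s, followed by 2n @'s, followed by 3n+1 ~'s, where the shown terms are n = 3, 4, 5.
At n = 6 the blocks have lengths 12, 14, 12, 19.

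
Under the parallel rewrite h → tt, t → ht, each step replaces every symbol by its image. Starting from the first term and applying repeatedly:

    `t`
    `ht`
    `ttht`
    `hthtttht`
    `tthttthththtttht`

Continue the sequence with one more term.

hthttthththttthttthttthththtttht

φ(tthttthththtttht) expands symbol-by-symbol to ht ht tt ht ht ht tt ht tt ht tt ht ht ht tt ht; joining the 16 pieces gives the next term.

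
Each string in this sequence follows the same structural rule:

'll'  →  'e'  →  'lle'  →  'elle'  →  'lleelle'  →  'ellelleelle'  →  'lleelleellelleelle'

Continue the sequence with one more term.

Each term (from the third on) is the two preceding terms concatenated in order: term 3 = ll·e = lle.
Continuing: ellelleelle · lleelleellelleelle gives term 8.

ellelleellelleelleellelleelle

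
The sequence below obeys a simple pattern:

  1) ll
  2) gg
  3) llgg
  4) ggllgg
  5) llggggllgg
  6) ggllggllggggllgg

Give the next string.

llggggllggggllggllggggllgg

This is a Fibonacci-style word recurrence s(k) = s(k−2)·s(k−1): e.g. ll·gg = llgg.
The next term joins llggggllgg and ggllggllggggllgg.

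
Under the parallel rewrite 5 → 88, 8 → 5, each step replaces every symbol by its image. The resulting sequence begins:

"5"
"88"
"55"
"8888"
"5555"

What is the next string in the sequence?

Expanding 5555: 5→88, 5→88, 5→88, 5→88. Concatenated: 88 88 88 88.

88888888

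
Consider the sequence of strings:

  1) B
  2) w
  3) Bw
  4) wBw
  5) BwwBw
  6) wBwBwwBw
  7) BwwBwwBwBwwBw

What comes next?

Each term (from the third on) is the two preceding terms concatenated in order: term 3 = B·w = Bw.
So term 8 is wBwBwwBw·BwwBwwBwBwwBw.

wBwBwwBwBwwBwwBwBwwBw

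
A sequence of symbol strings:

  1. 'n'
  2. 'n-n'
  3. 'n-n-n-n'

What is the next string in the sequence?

Every step duplicates the string with '-' between the halves.
So the next term is two copies of n-n-n-n with '-' between the halves.

n-n-n-n-n-n-n-n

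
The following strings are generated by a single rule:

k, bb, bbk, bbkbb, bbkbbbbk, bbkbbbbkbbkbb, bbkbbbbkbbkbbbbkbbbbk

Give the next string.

From term 3 onward, concatenate the last term with the second-to-last: bb·k = bbk, bbk·bb = bbkbb, …
So term 8 is bbkbbbbkbbkbbbbkbbbbk·bbkbbbbkbbkbb.

bbkbbbbkbbkbbbbkbbbbkbbkbbbbkbbkbb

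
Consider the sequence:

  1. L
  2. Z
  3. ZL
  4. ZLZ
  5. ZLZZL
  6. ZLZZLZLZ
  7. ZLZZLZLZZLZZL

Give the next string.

From term 3 onward, concatenate the last term with the second-to-last: Z·L = ZL, ZL·Z = ZLZ, …
So term 8 is ZLZZLZLZZLZZL·ZLZZLZLZ.

ZLZZLZLZZLZZLZLZZLZLZ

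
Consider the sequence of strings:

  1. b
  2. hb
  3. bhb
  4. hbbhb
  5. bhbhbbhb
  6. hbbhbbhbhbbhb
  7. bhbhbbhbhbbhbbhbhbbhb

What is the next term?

This is a Fibonacci-style word recurrence s(k) = s(k−2)·s(k−1): e.g. b·hb = bhb.
So term 8 is hbbhbbhbhbbhb·bhbhbbhbhbbhbbhbhbbhb.

hbbhbbhbhbbhbbhbhbbhbhbbhbbhbhbbhb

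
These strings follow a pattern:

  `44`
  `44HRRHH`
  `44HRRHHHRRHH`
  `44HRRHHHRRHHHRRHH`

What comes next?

The strings grow by a fixed suffix HRRHH each time.
One more step from 44HRRHHHRRHHHRRHH gives the answer.

44HRRHHHRRHHHRRHHHRRHH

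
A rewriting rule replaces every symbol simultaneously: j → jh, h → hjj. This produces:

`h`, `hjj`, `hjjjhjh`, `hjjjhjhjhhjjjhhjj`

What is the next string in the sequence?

Rewriting the 17 symbols of hjjjhjhjhhjjjhhjj one by one yields hjj jh jh jh hjj jh hjj jh hjj hjj jh jh jh hjj hjj jh jh; concatenated:

hjjjhjhjhhjjjhhjjjhhjjhjjjhjhjhhjjhjjjhjh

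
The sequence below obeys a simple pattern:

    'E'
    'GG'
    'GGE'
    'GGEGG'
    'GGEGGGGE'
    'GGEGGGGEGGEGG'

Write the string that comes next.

GGEGGGGEGGEGGGGEGGGGE

From term 3 onward, concatenate the last term with the second-to-last: GG·E = GGE, GGE·GG = GGEGG, …
Continuing: GGEGGGGEGGEGG · GGEGGGGE gives term 7.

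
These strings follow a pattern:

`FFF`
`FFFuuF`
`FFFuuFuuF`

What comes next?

FFFuuFuuFuuF

The strings grow by a fixed suffix uuF each time.
So the next term is FFFuuFuuF·uuF.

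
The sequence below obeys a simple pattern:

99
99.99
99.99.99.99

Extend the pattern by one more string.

s(k+1) = s(k)·.·s(k) — each term doubles the last with '.' between the halves.
One more doubling of 99.99.99.99 gives the answer.

99.99.99.99.99.99.99.99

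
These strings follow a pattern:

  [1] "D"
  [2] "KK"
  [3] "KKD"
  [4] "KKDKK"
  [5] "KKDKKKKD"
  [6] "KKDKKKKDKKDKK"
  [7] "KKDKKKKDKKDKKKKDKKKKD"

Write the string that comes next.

This is a Fibonacci-style word recurrence s(k) = s(k−1)·s(k−2): e.g. KK·D = KKD.
So term 8 is KKDKKKKDKKDKKKKDKKKKD·KKDKKKKDKKDKK.

KKDKKKKDKKDKKKKDKKKKDKKDKKKKDKKDKK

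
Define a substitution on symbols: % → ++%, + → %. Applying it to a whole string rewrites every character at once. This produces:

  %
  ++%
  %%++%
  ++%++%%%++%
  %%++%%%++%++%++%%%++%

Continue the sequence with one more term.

Applying the rule to each of the 21 symbols of %%++%%%++%++%++%%%++% gives the pieces ++% ++% % % ++% ++% ++% % % ++% % % ++% % % ++% ++% ++% % % ++%, which concatenate to the answer.

++%++%%%++%++%++%%%++%%%++%%%++%++%++%%%++%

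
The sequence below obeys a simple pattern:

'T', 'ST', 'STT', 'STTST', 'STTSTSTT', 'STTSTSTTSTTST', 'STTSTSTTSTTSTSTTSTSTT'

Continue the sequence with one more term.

This is a Fibonacci-style word recurrence s(k) = s(k−1)·s(k−2): e.g. ST·T = STT.
Continuing: STTSTSTTSTTSTSTTSTSTT · STTSTSTTSTTST gives term 8.

STTSTSTTSTTSTSTTSTSTTSTTSTSTTSTTST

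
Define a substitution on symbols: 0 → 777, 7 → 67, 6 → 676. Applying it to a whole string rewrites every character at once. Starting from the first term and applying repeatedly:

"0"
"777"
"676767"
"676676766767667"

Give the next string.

676676766766767667676676676766767667667

Applying the rule to each of the 15 symbols of 676676766767667 gives the pieces 676 67 676 676 67 676 67 676 676 67 676 67 676 676 67, which concatenate to the answer.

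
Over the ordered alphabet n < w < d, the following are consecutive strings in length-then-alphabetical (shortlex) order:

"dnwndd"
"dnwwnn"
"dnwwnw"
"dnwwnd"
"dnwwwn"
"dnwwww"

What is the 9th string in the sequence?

dnwwdw

Advancing 3 positions from dnwwww through dnwwww → dnwwwd → dnwwdn reaches term 9.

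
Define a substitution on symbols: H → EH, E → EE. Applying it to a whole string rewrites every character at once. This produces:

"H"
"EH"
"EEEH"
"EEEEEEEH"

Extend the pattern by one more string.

Rewriting each symbol of EEEEEEEH: E→EE, E→EE, E→EE, E→EE, E→EE, E→EE, E→EE, H→EH, which concatenates to EE EE EE EE EE EE EE EH.

EEEEEEEEEEEEEEEH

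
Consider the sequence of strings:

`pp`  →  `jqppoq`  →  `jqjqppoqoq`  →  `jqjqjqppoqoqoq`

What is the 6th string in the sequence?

jqjqjqjqjqppoqoqoqoqoq

Every step adds jq to the front and oq to the end of the previous string.
From jqjqjqppoqoqoq, 2 further steps: jqjqjqppoqoqoq → jqjqjqjqppoqoqoqoq → (answer).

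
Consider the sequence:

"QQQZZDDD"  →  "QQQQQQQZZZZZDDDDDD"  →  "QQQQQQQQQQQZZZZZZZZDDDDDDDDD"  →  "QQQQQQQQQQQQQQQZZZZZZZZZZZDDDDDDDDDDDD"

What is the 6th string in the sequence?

QQQQQQQQQQQQQQQQQQQQQQQZZZZZZZZZZZZZZZZZDDDDDDDDDDDDDDDDDD

Reading off run lengths: Q runs 3, 7, 11, 15; Z runs 2, 5, 8, 11; D runs 3, 6, 9, 12 — each is linear in n (n = 1, 2, …).
At n = 6 the blocks have lengths 23, 17, 18.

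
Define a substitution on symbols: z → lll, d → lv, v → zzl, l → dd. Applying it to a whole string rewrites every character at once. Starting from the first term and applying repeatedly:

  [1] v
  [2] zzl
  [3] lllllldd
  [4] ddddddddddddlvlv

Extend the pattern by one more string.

lvlvlvlvlvlvlvlvlvlvlvlvddzzlddzzl

Applying the rule to each of the 16 symbols of ddddddddddddlvlv gives the pieces lv lv lv lv lv lv lv lv lv lv lv lv dd zzl dd zzl, which concatenate to the answer.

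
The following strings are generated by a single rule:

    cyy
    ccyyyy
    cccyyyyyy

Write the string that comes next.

ccccyyyyyyyy

Reading off run lengths: c runs 1, 2, 3; y runs 2, 4, 6 — each is linear in n (n = 1, 2, …).
For the next term, n = 4, so the run lengths are 4, 8.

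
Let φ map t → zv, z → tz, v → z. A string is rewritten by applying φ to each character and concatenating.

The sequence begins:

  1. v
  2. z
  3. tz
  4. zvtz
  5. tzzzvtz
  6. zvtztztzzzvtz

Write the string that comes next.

Rewriting the 13 symbols of zvtztztzzzvtz one by one yields tz z zv tz zv tz zv tz tz tz z zv tz; concatenated:

tzzzvtzzvtzzvtztztzzzvtz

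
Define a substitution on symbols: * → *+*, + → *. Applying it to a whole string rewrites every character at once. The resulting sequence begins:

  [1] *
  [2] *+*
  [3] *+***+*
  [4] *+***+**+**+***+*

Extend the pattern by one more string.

*+***+**+**+***+**+***+**+***+**+**+***+*

φ(*+***+**+**+***+*) expands symbol-by-symbol to *+* * *+* *+* *+* * *+* *+* * *+* *+* * *+* *+* *+* * *+*; joining the 17 pieces gives the next term.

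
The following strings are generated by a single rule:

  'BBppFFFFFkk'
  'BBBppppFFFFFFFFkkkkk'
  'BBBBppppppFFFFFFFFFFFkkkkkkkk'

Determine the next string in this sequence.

Term n consists of n+1 B's, followed by 2n p's, followed by 3n+2 F's, followed by 3n-1 k's (n = 1, 2, …).
At n = 4 the blocks have lengths 5, 8, 14, 11.

BBBBBppppppppFFFFFFFFFFFFFFkkkkkkkkkkk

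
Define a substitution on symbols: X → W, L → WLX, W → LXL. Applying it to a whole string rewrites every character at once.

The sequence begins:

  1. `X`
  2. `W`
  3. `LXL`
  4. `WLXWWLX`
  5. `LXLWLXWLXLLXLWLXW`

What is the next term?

WLXWWLXLXLWLXWLXLWLXWWLXWLXWWLXLXLWLXWLXL

Replace each of the 17 characters of LXLWLXWLXLLXLWLXW in place — WLX W WLX LXL WLX W LXL WLX W WLX WLX W WLX LXL WLX W LXL — and concatenate.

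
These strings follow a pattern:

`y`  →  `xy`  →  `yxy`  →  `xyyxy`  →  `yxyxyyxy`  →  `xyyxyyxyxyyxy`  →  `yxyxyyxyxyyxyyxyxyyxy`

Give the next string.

This is a Fibonacci-style word recurrence s(k) = s(k−2)·s(k−1): e.g. y·xy = yxy.
The next term joins xyyxyyxyxyyxy and yxyxyyxyxyyxyyxyxyyxy.

xyyxyyxyxyyxyyxyxyyxyxyyxyyxyxyyxy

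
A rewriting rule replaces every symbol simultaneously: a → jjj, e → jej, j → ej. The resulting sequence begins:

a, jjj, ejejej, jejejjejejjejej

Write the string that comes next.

Rewriting the 15 symbols of jejejjejejjejej one by one yields ej jej ej jej ej ej jej ej jej ej ej jej ej jej ej; concatenated:

ejjejejjejejejjejejjejejejjejejjejej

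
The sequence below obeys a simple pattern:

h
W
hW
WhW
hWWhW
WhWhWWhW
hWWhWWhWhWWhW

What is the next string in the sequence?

Each term (from the third on) is the two preceding terms concatenated in order: term 3 = h·W = hW.
Continuing: WhWhWWhW · hWWhWWhWhWWhW gives term 8.

WhWhWWhWhWWhWWhWhWWhW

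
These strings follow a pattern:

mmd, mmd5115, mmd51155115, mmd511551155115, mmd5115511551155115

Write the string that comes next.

Each term is the previous one with 5115 appended.
Applying this once more to mmd5115511551155115:

mmd51155115511551155115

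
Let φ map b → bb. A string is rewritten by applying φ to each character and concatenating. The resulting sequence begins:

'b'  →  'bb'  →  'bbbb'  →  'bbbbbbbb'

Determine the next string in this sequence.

Apply φ to bbbbbbbb symbol by symbol: b→bb, b→bb, b→bb, b→bb, b→bb, b→bb, b→bb, b→bb; joined: bb bb bb bb bb bb bb bb.

bbbbbbbbbbbbbbbb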